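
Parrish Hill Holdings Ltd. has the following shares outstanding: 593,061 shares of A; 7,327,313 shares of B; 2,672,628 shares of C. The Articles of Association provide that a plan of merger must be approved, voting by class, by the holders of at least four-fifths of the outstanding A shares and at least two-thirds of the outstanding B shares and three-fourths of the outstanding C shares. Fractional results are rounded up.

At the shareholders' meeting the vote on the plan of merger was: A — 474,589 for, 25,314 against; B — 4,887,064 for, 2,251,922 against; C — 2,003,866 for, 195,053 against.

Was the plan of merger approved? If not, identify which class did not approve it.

Not approved — the C shares did not give the required vote.

A: 4/5 of 593061 = 474448.80, rounded up to 474449; 474,449 required, 474,589 in favor — approved.
B: 2/3 of 7327313 = 4884875.33, rounded up to 4884876; 4,884,876 required, 4,887,064 in favor — approved.
C: 3/4 of 2672628 = 2004471; 2,004,471 required, 2,003,866 in favor — not approved.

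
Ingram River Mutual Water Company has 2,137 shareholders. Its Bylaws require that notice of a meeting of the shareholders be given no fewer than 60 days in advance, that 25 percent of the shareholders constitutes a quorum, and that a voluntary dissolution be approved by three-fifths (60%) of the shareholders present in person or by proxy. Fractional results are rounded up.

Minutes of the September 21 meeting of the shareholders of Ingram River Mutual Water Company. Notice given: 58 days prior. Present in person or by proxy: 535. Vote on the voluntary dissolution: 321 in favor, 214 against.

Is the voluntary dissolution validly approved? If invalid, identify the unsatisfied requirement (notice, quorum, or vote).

Invalid — notice requirement not satisfied.

Notice: 58 days given; 60 required. Not satisfied.
Quorum: 25% of 2,137 = 534.25, rounded up to 535; 535 present. Satisfied.
Vote: requires three-fifths of those present (535); 3/5 of 535 = 321, so 321 needed; 321 in favor. Satisfied.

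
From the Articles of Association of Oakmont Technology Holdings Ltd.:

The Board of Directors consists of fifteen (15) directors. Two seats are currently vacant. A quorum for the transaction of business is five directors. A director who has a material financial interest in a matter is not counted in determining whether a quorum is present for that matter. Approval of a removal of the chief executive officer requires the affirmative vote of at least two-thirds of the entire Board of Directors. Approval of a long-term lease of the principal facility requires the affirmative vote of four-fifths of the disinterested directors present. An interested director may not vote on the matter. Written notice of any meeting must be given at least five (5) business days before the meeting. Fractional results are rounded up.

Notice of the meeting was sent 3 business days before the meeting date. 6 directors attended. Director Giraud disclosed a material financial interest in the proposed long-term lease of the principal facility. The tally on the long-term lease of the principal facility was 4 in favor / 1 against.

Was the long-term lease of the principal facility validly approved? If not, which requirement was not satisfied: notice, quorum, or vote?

Notice: 3 business days given; 5 required (3 < 5). Not satisfied.
Quorum: 6 present, but the 1 interested director does not count, leaving 5. Quorum is 5. Satisfied.
Vote: the long-term lease of the principal facility requires four-fifths of the disinterested directors present (6 − 1 = 5). 4/5 of 5 = 4, so 4 affirmative votes are needed; 4 voted in favor. Satisfied.

Invalid — notice requirement not satisfied.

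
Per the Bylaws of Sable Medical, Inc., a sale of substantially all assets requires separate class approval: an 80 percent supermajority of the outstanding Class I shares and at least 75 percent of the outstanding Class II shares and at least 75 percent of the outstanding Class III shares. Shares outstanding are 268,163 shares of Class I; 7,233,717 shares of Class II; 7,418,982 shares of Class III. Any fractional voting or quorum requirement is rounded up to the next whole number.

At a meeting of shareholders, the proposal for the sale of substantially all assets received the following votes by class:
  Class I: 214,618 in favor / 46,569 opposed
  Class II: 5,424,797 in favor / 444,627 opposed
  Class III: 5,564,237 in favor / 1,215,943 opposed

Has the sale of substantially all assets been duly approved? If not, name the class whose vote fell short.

Not approved — the Class II shares did not give the required vote.

Class I: 4/5 of 268163 = 214530.40, rounded up to 214531; 214,531 required, 214,618 in favor — approved.
Class II: 3/4 of 7233717 = 5425287.75, rounded up to 5425288; 5,425,288 required, 5,424,797 in favor — not approved.
Class III: 3/4 of 7418982 = 5564236.50, rounded up to 5564237; 5,564,237 required, 5,564,237 in favor — approved.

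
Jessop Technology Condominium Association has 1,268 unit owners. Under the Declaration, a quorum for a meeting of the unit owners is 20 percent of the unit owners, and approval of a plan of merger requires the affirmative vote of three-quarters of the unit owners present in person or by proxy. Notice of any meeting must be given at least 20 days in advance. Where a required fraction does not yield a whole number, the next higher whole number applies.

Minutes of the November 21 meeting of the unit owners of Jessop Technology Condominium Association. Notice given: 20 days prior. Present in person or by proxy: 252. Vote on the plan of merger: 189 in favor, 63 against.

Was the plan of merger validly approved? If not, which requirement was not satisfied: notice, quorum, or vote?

Notice: 20 days given; 20 required. Satisfied.
Quorum: 20% of 1,268 = 253.60, rounded up to 254; 252 present. Not satisfied.
Vote: requires three-fourths of those present (252); 3/4 of 252 = 189, so 189 needed; 189 in favor. Satisfied.

Invalid — quorum requirement not satisfied.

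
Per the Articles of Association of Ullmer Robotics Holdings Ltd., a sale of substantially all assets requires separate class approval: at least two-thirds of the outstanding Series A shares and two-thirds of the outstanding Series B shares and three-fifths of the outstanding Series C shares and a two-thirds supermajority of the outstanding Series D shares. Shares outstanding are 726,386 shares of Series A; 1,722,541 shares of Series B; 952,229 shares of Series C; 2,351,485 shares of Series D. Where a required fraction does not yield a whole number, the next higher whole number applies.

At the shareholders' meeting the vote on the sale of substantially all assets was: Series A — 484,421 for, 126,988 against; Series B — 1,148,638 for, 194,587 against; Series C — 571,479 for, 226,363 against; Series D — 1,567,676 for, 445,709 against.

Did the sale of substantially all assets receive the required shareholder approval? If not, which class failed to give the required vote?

Approved — every class gave the required vote.

Series A: 2/3 of 726386 = 484257.33, rounded up to 484258; 484,258 required, 484,421 in favor — approved.
Series B: 2/3 of 1722541 = 1148360.67, rounded up to 1148361; 1,148,361 required, 1,148,638 in favor — approved.
Series C: 3/5 of 952229 = 571337.40, rounded up to 571338; 571,338 required, 571,479 in favor — approved.
Series D: 2/3 of 2351485 = 1567656.67, rounded up to 1567657; 1,567,657 required, 1,567,676 in favor — approved.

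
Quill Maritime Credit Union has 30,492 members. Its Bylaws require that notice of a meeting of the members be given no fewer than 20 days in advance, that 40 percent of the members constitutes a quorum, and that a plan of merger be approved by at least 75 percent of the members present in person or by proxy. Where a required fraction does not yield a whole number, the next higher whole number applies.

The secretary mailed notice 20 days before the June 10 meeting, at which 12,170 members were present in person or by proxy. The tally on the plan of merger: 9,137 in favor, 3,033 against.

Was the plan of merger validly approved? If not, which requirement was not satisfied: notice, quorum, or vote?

Notice: 20 days given; 20 required. Satisfied.
Quorum: 40% of 30,492 = 12,196.80, rounded up to 12,197; 12,170 present. Not satisfied.
Vote: requires three-fourths of those present (12,170); 3/4 of 12170 = 9127.50, rounded up to 9128, so 9,128 needed; 9,137 in favor. Satisfied.

Invalid — quorum requirement not satisfied.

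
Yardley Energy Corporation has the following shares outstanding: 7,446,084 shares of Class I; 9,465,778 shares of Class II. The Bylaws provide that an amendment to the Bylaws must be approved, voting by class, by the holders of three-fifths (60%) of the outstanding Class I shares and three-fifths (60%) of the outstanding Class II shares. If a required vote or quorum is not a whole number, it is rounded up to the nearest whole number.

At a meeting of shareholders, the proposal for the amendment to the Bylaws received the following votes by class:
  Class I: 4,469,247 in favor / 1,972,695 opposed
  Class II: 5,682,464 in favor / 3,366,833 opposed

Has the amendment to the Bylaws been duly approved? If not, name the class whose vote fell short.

Approved — every class gave the required vote.

Class I: 3/5 of 7446084 = 4467650.40, rounded up to 4467651; 4,467,651 required, 4,469,247 in favor — approved.
Class II: 3/5 of 9465778 = 5679466.80, rounded up to 5679467; 5,679,467 required, 5,682,464 in favor — approved.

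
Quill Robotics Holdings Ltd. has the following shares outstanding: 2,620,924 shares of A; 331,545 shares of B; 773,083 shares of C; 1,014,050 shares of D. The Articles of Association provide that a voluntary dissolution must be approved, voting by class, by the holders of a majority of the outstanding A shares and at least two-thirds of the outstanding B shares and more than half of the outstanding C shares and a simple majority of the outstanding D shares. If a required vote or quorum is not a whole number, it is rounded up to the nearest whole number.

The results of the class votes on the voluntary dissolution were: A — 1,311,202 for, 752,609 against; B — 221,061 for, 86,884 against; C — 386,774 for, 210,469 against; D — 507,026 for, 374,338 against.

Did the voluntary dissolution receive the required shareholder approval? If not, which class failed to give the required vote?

Approved — every class gave the required vote.

A: a majority of 2620924 is 1310463; 1,310,463 required, 1,311,202 in favor — approved.
B: 2/3 of 331545 = 221030; 221,030 required, 221,061 in favor — approved.
C: a majority of 773083 is 386542; 386,542 required, 386,774 in favor — approved.
D: a majority of 1014050 is 507026; 507,026 required, 507,026 in favor — approved.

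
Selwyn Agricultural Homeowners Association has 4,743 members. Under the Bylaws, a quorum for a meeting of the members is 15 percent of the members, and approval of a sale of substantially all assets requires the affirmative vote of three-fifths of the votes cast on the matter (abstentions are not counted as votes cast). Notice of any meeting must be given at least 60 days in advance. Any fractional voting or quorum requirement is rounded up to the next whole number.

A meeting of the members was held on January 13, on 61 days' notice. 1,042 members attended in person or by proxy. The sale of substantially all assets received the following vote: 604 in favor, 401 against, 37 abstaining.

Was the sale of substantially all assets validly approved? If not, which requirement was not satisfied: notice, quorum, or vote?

Valid — all requirements satisfied.

Notice: 61 days given; 60 required. Satisfied.
Quorum: 15% of 4,743 = 711.45, rounded up to 712; 1,042 present. Satisfied.
Vote: requires three-fifths of the votes cast (1,042 − 37 abstaining = 1,005); 3/5 of 1005 = 603, so 603 needed; 604 in favor. Satisfied.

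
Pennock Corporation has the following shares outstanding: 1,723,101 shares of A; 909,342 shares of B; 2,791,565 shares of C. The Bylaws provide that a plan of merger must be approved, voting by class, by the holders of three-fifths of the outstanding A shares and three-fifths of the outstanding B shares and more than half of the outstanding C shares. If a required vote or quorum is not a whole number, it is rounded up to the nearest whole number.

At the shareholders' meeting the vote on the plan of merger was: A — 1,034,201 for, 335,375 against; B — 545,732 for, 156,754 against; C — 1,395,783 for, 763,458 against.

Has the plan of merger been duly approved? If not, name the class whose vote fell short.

A: 3/5 of 1723101 = 1033860.60, rounded up to 1033861; 1,033,861 required, 1,034,201 in favor — approved.
B: 3/5 of 909342 = 545605.20, rounded up to 545606; 545,606 required, 545,732 in favor — approved.
C: a majority of 2791565 is 1395783; 1,395,783 required, 1,395,783 in favor — approved.

Approved — every class gave the required vote.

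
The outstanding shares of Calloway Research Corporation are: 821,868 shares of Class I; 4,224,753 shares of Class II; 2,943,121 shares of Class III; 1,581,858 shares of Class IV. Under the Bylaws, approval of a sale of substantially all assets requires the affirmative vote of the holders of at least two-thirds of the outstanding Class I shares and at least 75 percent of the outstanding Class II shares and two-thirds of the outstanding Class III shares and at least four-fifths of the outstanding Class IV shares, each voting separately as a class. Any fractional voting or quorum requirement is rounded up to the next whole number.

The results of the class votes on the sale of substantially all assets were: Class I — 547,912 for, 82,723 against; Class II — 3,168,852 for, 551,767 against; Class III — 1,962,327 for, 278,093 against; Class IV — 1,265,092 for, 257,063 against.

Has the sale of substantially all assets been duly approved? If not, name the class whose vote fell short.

Not approved — the Class IV shares did not give the required vote.

Class I: 2/3 of 821868 = 547912; 547,912 required, 547,912 in favor — approved.
Class II: 3/4 of 4224753 = 3168564.75, rounded up to 3168565; 3,168,565 required, 3,168,852 in favor — approved.
Class III: 2/3 of 2943121 = 1962080.67, rounded up to 1962081; 1,962,081 required, 1,962,327 in favor — approved.
Class IV: 4/5 of 1581858 = 1265486.40, rounded up to 1265487; 1,265,487 required, 1,265,092 in favor — not approved.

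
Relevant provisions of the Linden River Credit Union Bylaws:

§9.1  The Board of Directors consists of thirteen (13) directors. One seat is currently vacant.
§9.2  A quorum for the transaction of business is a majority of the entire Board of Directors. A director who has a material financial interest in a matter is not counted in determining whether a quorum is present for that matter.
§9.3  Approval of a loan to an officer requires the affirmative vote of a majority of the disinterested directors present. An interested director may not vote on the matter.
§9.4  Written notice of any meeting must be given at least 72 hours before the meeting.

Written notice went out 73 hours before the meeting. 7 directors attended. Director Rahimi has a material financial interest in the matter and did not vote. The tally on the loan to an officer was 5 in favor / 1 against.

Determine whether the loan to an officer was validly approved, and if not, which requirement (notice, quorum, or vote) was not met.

Invalid — quorum requirement not satisfied.

Notice: 73 hours given; 72 required (73 ≥ 72). Satisfied.
Quorum: 7 present, but the 1 interested director does not count, leaving 6. Quorum is 7. Not satisfied.
Vote: the loan to an officer requires a majority of the disinterested directors present (7 − 1 = 6). A majority of 6 is 4, so 4 affirmative votes are needed; 5 voted in favor. Satisfied. (Moot — without a quorum no business can be validly transacted.)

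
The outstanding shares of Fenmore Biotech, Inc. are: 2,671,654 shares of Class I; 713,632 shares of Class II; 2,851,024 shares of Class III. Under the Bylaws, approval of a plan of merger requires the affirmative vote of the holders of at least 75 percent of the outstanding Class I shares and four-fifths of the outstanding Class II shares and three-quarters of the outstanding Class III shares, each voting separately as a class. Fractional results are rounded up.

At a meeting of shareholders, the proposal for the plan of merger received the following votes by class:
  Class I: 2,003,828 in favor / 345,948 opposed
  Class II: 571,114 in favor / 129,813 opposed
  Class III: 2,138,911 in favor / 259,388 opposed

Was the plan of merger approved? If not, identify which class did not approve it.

Class I: 3/4 of 2671654 = 2003740.50, rounded up to 2003741; 2,003,741 required, 2,003,828 in favor — approved.
Class II: 4/5 of 713632 = 570905.60, rounded up to 570906; 570,906 required, 571,114 in favor — approved.
Class III: 3/4 of 2851024 = 2138268; 2,138,268 required, 2,138,911 in favor — approved.

Approved — every class gave the required vote.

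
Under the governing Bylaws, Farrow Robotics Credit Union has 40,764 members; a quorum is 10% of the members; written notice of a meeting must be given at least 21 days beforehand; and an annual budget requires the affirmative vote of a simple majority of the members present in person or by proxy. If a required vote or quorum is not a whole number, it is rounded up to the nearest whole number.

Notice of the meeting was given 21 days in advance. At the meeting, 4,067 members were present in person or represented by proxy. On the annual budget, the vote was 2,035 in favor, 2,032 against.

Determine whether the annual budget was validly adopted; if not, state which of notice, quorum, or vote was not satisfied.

Invalid — quorum requirement not satisfied.

Notice: 21 days given; 21 required. Satisfied.
Quorum: 10% of 40,764 = 4,076.40, rounded up to 4,077; 4,067 present. Not satisfied.
Vote: requires a majority of those present (4,067); a majority of 4067 is 2034, so 2,034 needed; 2,035 in favor. Satisfied.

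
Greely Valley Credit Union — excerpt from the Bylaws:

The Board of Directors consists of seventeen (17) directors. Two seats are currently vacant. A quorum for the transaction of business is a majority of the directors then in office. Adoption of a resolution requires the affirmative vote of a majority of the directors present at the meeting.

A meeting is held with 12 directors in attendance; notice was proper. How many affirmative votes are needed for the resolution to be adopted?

The resolution requires a majority of the directors present (12).
A majority of 12 is 7.

7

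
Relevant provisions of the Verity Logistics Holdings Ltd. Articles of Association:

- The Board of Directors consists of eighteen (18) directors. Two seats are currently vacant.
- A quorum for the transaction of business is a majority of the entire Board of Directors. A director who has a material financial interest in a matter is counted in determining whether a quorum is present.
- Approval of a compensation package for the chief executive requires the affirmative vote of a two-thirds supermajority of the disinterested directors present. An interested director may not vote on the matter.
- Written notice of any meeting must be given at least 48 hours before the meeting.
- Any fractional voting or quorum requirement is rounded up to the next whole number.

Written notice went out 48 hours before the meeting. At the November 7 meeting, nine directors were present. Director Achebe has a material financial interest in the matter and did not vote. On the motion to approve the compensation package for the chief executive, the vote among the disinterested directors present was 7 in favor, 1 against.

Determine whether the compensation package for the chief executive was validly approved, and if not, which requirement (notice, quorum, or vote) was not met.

Notice: 48 hours given; 48 required (48 ≥ 48). Satisfied.
Quorum: 9 present (interested directors count toward quorum); quorum is 10. Not satisfied.
Vote: the compensation package for the chief executive requires two-thirds of the disinterested directors present (9 − 1 = 8). 2/3 of 8 = 5.33, rounded up to 6, so 6 affirmative votes are needed; 7 voted in favor. Satisfied. (Moot — without a quorum no business can be validly transacted.)

Invalid — quorum requirement not satisfied.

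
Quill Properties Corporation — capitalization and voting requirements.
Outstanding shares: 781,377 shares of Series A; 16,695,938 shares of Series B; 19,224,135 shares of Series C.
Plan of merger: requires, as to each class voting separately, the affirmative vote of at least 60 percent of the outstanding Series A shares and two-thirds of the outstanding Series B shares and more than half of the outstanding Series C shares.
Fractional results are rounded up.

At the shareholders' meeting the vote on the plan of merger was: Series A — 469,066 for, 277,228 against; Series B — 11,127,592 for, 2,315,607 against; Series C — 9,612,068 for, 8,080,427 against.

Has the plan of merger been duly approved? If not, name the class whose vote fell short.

Not approved — the Series B shares did not give the required vote.

Series A: 3/5 of 781377 = 468826.20, rounded up to 468827; 468,827 required, 469,066 in favor — approved.
Series B: 2/3 of 16695938 = 11130625.33, rounded up to 11130626; 11,130,626 required, 11,127,592 in favor — not approved.
Series C: a majority of 19224135 is 9612068; 9,612,068 required, 9,612,068 in favor — approved.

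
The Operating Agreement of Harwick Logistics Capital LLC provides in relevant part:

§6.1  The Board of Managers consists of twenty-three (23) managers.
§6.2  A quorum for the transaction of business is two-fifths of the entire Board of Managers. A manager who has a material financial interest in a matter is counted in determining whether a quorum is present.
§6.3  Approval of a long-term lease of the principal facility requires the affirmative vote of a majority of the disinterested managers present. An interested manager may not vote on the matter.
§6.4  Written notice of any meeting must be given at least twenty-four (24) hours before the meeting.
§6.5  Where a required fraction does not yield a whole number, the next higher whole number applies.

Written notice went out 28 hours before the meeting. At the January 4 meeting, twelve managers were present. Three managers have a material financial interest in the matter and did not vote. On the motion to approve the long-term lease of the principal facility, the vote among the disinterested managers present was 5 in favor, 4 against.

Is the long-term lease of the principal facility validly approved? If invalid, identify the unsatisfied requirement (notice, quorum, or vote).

Valid — all requirements satisfied.

Notice: 28 hours given; 24 required (28 ≥ 24). Satisfied.
Quorum: 12 present (interested managers count toward quorum); quorum is 10. Satisfied.
Vote: the long-term lease of the principal facility requires a majority of the disinterested managers present (12 − 3 = 9). A majority of 9 is 5, so 5 affirmative votes are needed; 5 voted in favor. Satisfied.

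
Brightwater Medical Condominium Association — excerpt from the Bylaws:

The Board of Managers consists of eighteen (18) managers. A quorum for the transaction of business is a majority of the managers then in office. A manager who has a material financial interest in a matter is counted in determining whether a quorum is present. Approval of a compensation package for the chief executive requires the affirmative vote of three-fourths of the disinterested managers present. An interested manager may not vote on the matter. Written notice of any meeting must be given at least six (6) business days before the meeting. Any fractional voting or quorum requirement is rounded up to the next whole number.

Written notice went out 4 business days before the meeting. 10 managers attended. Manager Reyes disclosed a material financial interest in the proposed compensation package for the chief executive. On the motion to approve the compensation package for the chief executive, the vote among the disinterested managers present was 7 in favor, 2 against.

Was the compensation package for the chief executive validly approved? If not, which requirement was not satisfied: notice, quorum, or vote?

Invalid — notice requirement not satisfied.

Notice: 4 business days given; 6 required (4 < 6). Not satisfied.
Quorum: 10 present (interested managers count toward quorum); quorum is 10. Satisfied.
Vote: the compensation package for the chief executive requires three-fourths of the disinterested managers present (10 − 1 = 9). 3/4 of 9 = 6.75, rounded up to 7, so 7 affirmative votes are needed; 7 voted in favor. Satisfied.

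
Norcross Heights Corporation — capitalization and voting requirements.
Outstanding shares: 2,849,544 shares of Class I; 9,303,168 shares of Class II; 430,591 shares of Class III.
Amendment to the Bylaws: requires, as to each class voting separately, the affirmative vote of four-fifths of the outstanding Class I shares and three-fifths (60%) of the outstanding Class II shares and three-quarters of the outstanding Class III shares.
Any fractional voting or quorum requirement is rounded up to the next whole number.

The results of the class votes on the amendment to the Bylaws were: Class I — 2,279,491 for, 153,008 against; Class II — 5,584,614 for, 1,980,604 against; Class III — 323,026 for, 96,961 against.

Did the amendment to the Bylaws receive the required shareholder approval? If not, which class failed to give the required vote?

Class I: 4/5 of 2849544 = 2279635.20, rounded up to 2279636; 2,279,636 required, 2,279,491 in favor — not approved.
Class II: 3/5 of 9303168 = 5581900.80, rounded up to 5581901; 5,581,901 required, 5,584,614 in favor — approved.
Class III: 3/4 of 430591 = 322943.25, rounded up to 322944; 322,944 required, 323,026 in favor — approved.

Not approved — the Class I shares did not give the required vote.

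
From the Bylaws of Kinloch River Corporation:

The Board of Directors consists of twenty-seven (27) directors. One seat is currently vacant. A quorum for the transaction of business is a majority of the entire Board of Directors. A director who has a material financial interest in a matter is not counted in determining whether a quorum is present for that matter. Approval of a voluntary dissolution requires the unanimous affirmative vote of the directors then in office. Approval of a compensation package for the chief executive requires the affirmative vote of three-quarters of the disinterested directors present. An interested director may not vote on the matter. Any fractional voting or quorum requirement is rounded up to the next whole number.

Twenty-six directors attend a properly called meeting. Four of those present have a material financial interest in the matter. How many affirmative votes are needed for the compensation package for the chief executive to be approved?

The compensation package for the chief executive requires three-fourths of the disinterested directors present (26 − 4 = 22).
3/4 of 22 = 16.50, rounded up to 17.

17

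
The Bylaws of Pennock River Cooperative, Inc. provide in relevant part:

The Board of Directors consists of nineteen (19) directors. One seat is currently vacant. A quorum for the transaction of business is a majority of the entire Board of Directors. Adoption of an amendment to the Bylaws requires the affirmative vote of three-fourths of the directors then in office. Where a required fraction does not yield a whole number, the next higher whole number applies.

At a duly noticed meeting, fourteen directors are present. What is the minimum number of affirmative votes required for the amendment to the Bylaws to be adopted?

14

The amendment to the Bylaws requires three-fourths of the directors then in office (18).
3/4 of 18 = 13.50, rounded up to 14.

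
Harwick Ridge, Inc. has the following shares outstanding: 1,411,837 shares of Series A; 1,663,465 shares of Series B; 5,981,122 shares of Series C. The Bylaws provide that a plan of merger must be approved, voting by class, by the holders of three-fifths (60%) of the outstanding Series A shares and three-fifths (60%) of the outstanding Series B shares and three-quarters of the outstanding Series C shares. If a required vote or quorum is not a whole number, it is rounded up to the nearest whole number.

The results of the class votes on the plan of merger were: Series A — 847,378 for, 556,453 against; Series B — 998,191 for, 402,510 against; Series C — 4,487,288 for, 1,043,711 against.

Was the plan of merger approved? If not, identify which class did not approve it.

Approved — every class gave the required vote.

Series A: 3/5 of 1411837 = 847102.20, rounded up to 847103; 847,103 required, 847,378 in favor — approved.
Series B: 3/5 of 1663465 = 998079; 998,079 required, 998,191 in favor — approved.
Series C: 3/4 of 5981122 = 4485841.50, rounded up to 4485842; 4,485,842 required, 4,487,288 in favor — approved.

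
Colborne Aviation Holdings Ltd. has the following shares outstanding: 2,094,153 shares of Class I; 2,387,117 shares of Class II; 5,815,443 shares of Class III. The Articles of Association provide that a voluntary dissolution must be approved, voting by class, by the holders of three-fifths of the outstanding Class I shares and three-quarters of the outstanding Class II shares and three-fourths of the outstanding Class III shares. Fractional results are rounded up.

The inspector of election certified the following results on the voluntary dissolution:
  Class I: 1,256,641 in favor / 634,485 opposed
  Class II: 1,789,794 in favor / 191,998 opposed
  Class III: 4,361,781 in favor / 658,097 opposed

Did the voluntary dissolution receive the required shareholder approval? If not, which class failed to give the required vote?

Not approved — the Class II shares did not give the required vote.

Class I: 3/5 of 2094153 = 1256491.80, rounded up to 1256492; 1,256,492 required, 1,256,641 in favor — approved.
Class II: 3/4 of 2387117 = 1790337.75, rounded up to 1790338; 1,790,338 required, 1,789,794 in favor — not approved.
Class III: 3/4 of 5815443 = 4361582.25, rounded up to 4361583; 4,361,583 required, 4,361,781 in favor — approved.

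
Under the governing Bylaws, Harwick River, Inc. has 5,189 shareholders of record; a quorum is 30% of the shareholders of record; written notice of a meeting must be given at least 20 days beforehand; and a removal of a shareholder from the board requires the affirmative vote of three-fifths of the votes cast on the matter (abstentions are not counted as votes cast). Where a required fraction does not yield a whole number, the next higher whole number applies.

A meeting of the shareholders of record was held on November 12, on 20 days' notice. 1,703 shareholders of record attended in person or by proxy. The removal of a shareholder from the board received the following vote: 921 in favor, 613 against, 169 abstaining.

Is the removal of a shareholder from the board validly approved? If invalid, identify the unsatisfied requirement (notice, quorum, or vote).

Notice: 20 days given; 20 required. Satisfied.
Quorum: 30% of 5,189 = 1,556.70, rounded up to 1,557; 1,703 present. Satisfied.
Vote: requires three-fifths of the votes cast (1,703 − 169 abstaining = 1,534); 3/5 of 1534 = 920.40, rounded up to 921, so 921 needed; 921 in favor. Satisfied.

Valid — all requirements satisfied.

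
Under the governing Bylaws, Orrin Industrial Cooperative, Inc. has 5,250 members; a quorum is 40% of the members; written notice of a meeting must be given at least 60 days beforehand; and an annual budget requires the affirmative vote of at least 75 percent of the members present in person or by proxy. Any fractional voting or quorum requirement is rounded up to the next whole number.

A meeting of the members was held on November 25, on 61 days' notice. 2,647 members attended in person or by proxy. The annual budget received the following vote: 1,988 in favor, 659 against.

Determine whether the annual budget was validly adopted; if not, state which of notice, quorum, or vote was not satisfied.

Valid — all requirements satisfied.

Notice: 61 days given; 60 required. Satisfied.
Quorum: 40% of 5,250 = 2,100; 2,647 present. Satisfied.
Vote: requires three-fourths of those present (2,647); 3/4 of 2647 = 1985.25, rounded up to 1986, so 1,986 needed; 1,988 in favor. Satisfied.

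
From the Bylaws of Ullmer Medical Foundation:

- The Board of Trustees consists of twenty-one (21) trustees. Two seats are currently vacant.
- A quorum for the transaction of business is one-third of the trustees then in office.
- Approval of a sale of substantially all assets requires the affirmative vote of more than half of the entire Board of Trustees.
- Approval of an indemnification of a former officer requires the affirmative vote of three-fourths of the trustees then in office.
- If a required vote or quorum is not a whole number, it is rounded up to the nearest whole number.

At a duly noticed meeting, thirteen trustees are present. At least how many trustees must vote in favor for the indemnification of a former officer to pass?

15

The indemnification of a former officer requires three-fourths of the trustees then in office (19).
3/4 of 19 = 14.25, rounded up to 15.
(Only 13 can vote, so the indemnification of a former officer cannot pass at this meeting, but the required vote is still 15.)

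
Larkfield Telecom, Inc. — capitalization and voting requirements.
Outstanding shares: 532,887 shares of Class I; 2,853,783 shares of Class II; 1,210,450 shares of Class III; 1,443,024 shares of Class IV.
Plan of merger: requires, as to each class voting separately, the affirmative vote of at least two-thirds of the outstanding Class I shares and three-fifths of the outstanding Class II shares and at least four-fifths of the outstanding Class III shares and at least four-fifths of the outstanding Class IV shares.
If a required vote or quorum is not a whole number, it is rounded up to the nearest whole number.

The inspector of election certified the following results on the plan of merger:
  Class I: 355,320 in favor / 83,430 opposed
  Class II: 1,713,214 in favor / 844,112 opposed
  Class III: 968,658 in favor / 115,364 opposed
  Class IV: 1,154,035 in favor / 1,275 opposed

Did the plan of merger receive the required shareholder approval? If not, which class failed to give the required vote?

Not approved — the Class IV shares did not give the required vote.

Class I: 2/3 of 532887 = 355258; 355,258 required, 355,320 in favor — approved.
Class II: 3/5 of 2853783 = 1712269.80, rounded up to 1712270; 1,712,270 required, 1,713,214 in favor — approved.
Class III: 4/5 of 1210450 = 968360; 968,360 required, 968,658 in favor — approved.
Class IV: 4/5 of 1443024 = 1154419.20, rounded up to 1154420; 1,154,420 required, 1,154,035 in favor — not approved.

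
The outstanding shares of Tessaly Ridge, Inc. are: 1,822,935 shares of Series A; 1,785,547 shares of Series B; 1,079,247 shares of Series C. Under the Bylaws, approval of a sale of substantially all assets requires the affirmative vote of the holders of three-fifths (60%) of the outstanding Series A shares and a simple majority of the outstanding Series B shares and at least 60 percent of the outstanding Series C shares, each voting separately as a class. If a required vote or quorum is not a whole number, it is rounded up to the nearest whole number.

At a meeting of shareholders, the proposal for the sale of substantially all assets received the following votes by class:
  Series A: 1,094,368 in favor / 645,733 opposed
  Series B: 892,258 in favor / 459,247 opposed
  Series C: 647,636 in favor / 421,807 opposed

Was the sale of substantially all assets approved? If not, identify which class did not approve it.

Not approved — the Series B shares did not give the required vote.

Series A: 3/5 of 1822935 = 1093761; 1,093,761 required, 1,094,368 in favor — approved.
Series B: a majority of 1785547 is 892774; 892,774 required, 892,258 in favor — not approved.
Series C: 3/5 of 1079247 = 647548.20, rounded up to 647549; 647,549 required, 647,636 in favor — approved.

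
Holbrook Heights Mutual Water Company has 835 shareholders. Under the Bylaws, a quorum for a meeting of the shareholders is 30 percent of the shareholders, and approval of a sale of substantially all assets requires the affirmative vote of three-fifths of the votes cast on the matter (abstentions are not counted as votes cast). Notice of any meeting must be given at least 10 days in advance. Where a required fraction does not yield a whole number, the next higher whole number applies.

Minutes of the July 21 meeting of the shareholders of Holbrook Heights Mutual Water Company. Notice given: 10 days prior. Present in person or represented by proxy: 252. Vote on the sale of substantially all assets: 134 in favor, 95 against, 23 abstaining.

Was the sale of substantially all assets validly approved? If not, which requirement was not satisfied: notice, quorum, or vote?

Notice: 10 days given; 10 required. Satisfied.
Quorum: 30% of 835 = 250.50, rounded up to 251; 252 present. Satisfied.
Vote: requires three-fifths of the votes cast (252 − 23 abstaining = 229); 3/5 of 229 = 137.40, rounded up to 138, so 138 needed; 134 in favor. Not satisfied.

Invalid — vote requirement not satisfied.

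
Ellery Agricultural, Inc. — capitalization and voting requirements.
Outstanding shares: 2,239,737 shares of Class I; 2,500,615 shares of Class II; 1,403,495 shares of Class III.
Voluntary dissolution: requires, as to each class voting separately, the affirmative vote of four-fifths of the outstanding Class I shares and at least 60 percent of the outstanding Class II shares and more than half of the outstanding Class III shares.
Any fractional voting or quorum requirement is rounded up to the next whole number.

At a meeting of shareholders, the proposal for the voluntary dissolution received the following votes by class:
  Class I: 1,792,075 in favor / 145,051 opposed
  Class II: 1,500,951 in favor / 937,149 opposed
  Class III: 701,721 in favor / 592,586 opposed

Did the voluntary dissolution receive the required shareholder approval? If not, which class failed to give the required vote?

Not approved — the Class III shares did not give the required vote.

Class I: 4/5 of 2239737 = 1791789.60, rounded up to 1791790; 1,791,790 required, 1,792,075 in favor — approved.
Class II: 3/5 of 2500615 = 1500369; 1,500,369 required, 1,500,951 in favor — approved.
Class III: a majority of 1403495 is 701748; 701,748 required, 701,721 in favor — not approved.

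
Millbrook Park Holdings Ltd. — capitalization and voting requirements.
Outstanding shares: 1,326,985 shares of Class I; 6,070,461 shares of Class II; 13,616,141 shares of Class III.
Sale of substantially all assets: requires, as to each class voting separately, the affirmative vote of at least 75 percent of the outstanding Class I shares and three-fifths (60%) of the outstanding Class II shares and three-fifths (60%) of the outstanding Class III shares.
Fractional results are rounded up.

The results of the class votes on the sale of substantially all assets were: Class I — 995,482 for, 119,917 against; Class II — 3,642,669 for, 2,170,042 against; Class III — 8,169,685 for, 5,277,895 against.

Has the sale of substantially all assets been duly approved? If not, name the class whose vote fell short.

Approved — every class gave the required vote.

Class I: 3/4 of 1326985 = 995238.75, rounded up to 995239; 995,239 required, 995,482 in favor — approved.
Class II: 3/5 of 6070461 = 3642276.60, rounded up to 3642277; 3,642,277 required, 3,642,669 in favor — approved.
Class III: 3/5 of 13616141 = 8169684.60, rounded up to 8169685; 8,169,685 required, 8,169,685 in favor — approved.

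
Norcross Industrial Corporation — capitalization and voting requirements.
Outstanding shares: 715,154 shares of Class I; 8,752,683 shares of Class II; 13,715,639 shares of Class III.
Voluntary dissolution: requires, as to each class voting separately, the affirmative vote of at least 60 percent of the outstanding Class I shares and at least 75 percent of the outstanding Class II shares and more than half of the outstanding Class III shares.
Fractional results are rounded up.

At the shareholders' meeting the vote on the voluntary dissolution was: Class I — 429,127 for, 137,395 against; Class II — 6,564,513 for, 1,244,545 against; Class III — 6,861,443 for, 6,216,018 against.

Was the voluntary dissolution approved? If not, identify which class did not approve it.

Approved — every class gave the required vote.

Class I: 3/5 of 715154 = 429092.40, rounded up to 429093; 429,093 required, 429,127 in favor — approved.
Class II: 3/4 of 8752683 = 6564512.25, rounded up to 6564513; 6,564,513 required, 6,564,513 in favor — approved.
Class III: a majority of 13715639 is 6857820; 6,857,820 required, 6,861,443 in favor — approved.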